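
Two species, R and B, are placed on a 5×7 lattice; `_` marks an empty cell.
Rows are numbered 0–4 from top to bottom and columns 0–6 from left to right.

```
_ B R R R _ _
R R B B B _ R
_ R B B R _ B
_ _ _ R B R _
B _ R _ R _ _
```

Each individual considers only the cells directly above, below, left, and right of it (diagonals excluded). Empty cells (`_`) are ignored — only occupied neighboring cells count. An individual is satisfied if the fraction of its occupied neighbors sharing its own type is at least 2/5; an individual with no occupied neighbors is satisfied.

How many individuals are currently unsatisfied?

Row 0: (0,1)B 0/2 unhappy · (0,2)R 1/3 unhappy · (0,3)R 2/3 ok · (0,4)R 1/2 ok
Row 1: (1,0)R 1/1 ok · (1,1)R 2/4 ok · (1,2)B 2/4 ok · (1,3)B 3/4 ok · (1,4)B 1/3 unhappy · (1,6)R 0/1 unhappy
Row 2: (2,1)R 1/2 ok · (2,2)B 2/3 ok · (2,3)B 2/4 ok · (2,4)R 0/3 unhappy · (2,6)B 0/1 unhappy
Row 3: (3,3)R 0/2 unhappy · (3,4)B 0/4 unhappy · (3,5)R 0/1 unhappy
Row 4: (4,0)B 0/0 ok · (4,2)R 0/0 ok · (4,4)R 0/1 unhappy
Unsatisfied: (0,1), (0,2), (1,4), (1,6), (2,4), (2,6), (3,3), (3,4), (3,5), (4,4) — 10 in total.

10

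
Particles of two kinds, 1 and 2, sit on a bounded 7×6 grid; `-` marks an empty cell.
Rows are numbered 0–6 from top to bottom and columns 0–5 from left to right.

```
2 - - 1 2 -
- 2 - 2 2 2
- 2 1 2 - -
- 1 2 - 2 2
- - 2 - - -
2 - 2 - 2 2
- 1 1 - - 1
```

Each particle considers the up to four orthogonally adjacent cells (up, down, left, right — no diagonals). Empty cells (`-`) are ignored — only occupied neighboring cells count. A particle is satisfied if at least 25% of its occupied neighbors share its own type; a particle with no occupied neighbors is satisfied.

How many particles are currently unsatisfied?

(0,0)2 0/0 ok
(0,3)1 0/2 unhappy
(0,4)2 1/2 ok
(1,1)2 1/1 ok
(1,3)2 2/3 ok
(1,4)2 3/3 ok
(1,5)2 1/1 ok
(2,1)2 1/3 ok
(2,2)1 0/3 unhappy
(2,3)2 1/2 ok
(3,1)1 0/2 unhappy
(3,2)2 1/3 ok
(3,4)2 1/1 ok
(3,5)2 1/1 ok
(4,2)2 2/2 ok
(5,0)2 0/0 ok
(5,2)2 1/2 ok
(5,4)2 1/1 ok
(5,5)2 1/2 ok
(6,1)1 1/1 ok
(6,2)1 1/2 ok
(6,5)1 0/1 unhappy
Unsatisfied: (0,3), (2,2), (3,1), (6,5) — 4 in total.

4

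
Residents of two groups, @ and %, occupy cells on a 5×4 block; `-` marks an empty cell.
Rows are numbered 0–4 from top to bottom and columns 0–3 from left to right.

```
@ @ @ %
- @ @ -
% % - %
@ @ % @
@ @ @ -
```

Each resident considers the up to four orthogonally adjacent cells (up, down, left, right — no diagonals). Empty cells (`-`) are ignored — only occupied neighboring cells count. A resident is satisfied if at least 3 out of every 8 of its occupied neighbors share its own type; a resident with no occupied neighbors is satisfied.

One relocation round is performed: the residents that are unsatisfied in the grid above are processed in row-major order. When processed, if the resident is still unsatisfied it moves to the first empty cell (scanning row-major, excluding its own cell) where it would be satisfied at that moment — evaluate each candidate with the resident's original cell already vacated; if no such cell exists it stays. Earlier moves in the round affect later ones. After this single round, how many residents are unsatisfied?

1

Initially unsatisfied (in order): (0,3), (2,1), (2,3), (3,2), (3,3).
  (0,3) → (1,3).
  (2,1) → (0,3).
  (2,3): now satisfied by earlier moves; stays.
  (3,2) → (2,2).
  (3,3) → (1,0).
Resulting grid:
@ @ @ %
@ @ @ %
% - % %
@ @ - -
@ @ @ -
Unsatisfied now: (2,0).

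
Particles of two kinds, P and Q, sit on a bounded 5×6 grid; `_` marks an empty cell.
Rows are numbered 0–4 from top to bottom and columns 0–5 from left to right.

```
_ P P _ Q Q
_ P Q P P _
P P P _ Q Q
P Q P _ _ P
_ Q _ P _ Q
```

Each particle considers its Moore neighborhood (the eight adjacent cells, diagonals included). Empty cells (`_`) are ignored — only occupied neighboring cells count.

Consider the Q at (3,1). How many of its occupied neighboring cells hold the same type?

1

Occupied neighbors of (3,1): (2,0)=P, (2,1)=P, (2,2)=P, (3,0)=P, (3,2)=P, (4,1)=Q.
Same type (Q): 1 of 6.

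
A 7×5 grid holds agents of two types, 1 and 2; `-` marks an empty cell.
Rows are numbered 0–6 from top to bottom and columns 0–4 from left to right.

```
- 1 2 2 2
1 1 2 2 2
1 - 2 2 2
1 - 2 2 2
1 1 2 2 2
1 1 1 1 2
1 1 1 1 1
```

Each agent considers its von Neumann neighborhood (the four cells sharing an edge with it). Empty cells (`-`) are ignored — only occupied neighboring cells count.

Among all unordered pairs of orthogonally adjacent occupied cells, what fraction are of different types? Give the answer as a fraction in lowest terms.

Scan each occupied cell's neighbors to the right and below so each pair is counted once.
From row 0: 1 unlike of 7 pairs (running 1/7).
From row 1: 1 unlike of 8 pairs (running 2/15).
From row 2: 0 unlike of 6 pairs (running 2/21).
From row 3: 0 unlike of 6 pairs (running 2/27).
From row 4: 3 unlike of 9 pairs (running 5/36).
From row 5: 2 unlike of 9 pairs (running 7/45).
From row 6: 0 unlike of 4 pairs (running 7/49).
Total adjacent occupied pairs: 49; unlike-type pairs: 7.
7/49 reduces to 1/7.

1/7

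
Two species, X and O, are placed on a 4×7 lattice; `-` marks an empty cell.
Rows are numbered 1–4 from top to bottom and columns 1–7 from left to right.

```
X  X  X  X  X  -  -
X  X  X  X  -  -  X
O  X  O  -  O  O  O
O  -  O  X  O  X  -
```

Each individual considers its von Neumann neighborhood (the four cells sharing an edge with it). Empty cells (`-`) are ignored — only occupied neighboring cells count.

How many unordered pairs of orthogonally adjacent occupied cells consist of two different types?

Scan each occupied cell's neighbors to the right and below so each pair is counted once.
From row 1: 0 unlike of 8 pairs (running 0/8).
From row 2: 3 unlike of 7 pairs (running 3/15).
From row 3: 3 unlike of 8 pairs (running 6/23).
From row 4: 3 unlike of 3 pairs (running 9/26).
Total adjacent occupied pairs: 26; unlike-type pairs: 9.

9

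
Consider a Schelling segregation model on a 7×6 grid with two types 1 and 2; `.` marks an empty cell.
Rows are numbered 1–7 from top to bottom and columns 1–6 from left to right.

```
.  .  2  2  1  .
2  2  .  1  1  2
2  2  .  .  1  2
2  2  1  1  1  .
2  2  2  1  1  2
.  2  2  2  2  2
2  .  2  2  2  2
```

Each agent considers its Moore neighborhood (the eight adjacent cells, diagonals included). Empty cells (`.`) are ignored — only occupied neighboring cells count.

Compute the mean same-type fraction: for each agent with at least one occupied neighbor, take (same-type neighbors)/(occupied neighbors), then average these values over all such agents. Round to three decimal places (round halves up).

Row 1: (1,3)2 2/3 · (1,4)2 1/4 · (1,5)1 2/4
Row 2: (2,1)2 3/3 · (2,2)2 4/4 · (2,4)1 3/5 · (2,5)1 3/6 · (2,6)2 1/4
Row 3: (3,1)2 5/5 · (3,2)2 5/6 · (3,5)1 4/6 · (3,6)2 1/4
Row 4: (4,1)2 5/5 · (4,2)2 6/7 · (4,3)1 2/6 · (4,4)1 5/6 · (4,5)1 4/6
Row 5: (5,1)2 4/4 · (5,2)2 6/7 · (5,3)2 5/8 · (5,4)1 4/8 · (5,5)1 3/7 · (5,6)2 2/4
Row 6: (6,2)2 6/6 · (6,3)2 6/7 · (6,4)2 6/8 · (6,5)2 6/8 · (6,6)2 4/5
Row 7: (7,1)2 1/1 · (7,3)2 4/4 · (7,4)2 5/5 · (7,5)2 5/5 · (7,6)2 3/3
Sum over 33 agents: 2/3 + 1/4 + 2/4 + 3/3 + 4/4 + 3/5 + 3/6 + 1/4 + 5/5 + 5/6 + 4/6 + 1/4 + 5/5 + 6/7 + 2/6 + 5/6 + 4/6 + 4/4 + 6/7 + 5/8 + 4/8 + 3/7 + 2/4 + 6/6 + 6/7 + 6/8 + 6/8 + 4/5 + 1/1 + 4/4 + 5/5 + 5/5 + 3/3 = 971/40; mean = 971/40 ÷ 33 = 971/1320 = 0.735606… → 0.736.

0.736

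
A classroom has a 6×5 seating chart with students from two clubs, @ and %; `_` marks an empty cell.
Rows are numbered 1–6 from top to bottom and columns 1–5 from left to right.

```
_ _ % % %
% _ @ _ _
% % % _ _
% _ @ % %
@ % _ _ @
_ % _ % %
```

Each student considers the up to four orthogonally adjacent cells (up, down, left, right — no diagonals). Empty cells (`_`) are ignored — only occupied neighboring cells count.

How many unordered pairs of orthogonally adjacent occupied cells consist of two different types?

8

Scan each occupied cell's neighbors to the right and below so each pair is counted once.
Row 1: %(1,3)–%(1,4)= %(1,3)–@(2,3)≠ %(1,4)–%(1,5)=  → 1/3 unlike.
Row 2: %(2,1)–%(3,1)= @(2,3)–%(3,3)≠  → 1/2 unlike.
Row 3: %(3,1)–%(3,2)= %(3,1)–%(4,1)= %(3,2)–%(3,3)= %(3,3)–@(4,3)≠  → 1/4 unlike.
Row 4: %(4,1)–@(5,1)≠ @(4,3)–%(4,4)≠ %(4,4)–%(4,5)= %(4,5)–@(5,5)≠  → 3/4 unlike.
Row 5: @(5,1)–%(5,2)≠ %(5,2)–%(6,2)= @(5,5)–%(6,5)≠  → 2/3 unlike.
Row 6: %(6,4)–%(6,5)=  → 0/1 unlike.
Total adjacent occupied pairs: 17; unlike-type pairs: 8.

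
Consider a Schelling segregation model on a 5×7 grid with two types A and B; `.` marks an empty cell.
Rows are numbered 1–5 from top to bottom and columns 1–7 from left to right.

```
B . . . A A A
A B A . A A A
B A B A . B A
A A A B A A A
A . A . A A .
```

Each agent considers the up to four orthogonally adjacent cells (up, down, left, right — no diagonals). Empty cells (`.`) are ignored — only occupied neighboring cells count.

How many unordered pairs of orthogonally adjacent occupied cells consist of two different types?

17

Scan each occupied cell's neighbors to the right and below so each pair is counted once.
Row 1: B(1,1)–A(2,1)≠ A(1,5)–A(1,6)= A(1,5)–A(2,5)= A(1,6)–A(1,7)= A(1,6)–A(2,6)= A(1,7)–A(2,7)=  → 1/6 unlike.
Row 2: A(2,1)–B(2,2)≠ A(2,1)–B(3,1)≠ B(2,2)–A(2,3)≠ B(2,2)–A(3,2)≠ A(2,3)–B(3,3)≠ A(2,5)–A(2,6)= A(2,6)–A(2,7)= A(2,6)–B(3,6)≠ A(2,7)–A(3,7)=  → 6/9 unlike.
Row 3: B(3,1)–A(3,2)≠ B(3,1)–A(4,1)≠ A(3,2)–B(3,3)≠ A(3,2)–A(4,2)= B(3,3)–A(3,4)≠ B(3,3)–A(4,3)≠ A(3,4)–B(4,4)≠ B(3,6)–A(3,7)≠ B(3,6)–A(4,6)≠ A(3,7)–A(4,7)=  → 8/10 unlike.
Row 4: A(4,1)–A(4,2)= A(4,1)–A(5,1)= A(4,2)–A(4,3)= A(4,3)–B(4,4)≠ A(4,3)–A(5,3)= B(4,4)–A(4,5)≠ A(4,5)–A(4,6)= A(4,5)–A(5,5)= A(4,6)–A(4,7)= A(4,6)–A(5,6)=  → 2/10 unlike.
Row 5: A(5,5)–A(5,6)=  → 0/1 unlike.
Total adjacent occupied pairs: 36; unlike-type pairs: 17.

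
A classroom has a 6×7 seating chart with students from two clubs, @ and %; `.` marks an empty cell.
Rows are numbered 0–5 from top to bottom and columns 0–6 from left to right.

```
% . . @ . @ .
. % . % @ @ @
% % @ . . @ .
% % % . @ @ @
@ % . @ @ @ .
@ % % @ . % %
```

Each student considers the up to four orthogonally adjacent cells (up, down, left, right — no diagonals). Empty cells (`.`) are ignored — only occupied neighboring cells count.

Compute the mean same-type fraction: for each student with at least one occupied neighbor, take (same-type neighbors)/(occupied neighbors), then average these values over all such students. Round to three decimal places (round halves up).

(0,0)% — no occupied neighbors
(0,3)@ 0/1
(0,5)@ 1/1
(1,1)% 1/1
(1,3)% 0/2
(1,4)@ 1/2
(1,5)@ 4/4
(1,6)@ 1/1
(2,0)% 2/2
(2,1)% 3/4
(2,2)@ 0/2
(2,5)@ 2/2
(3,0)% 2/3
(3,1)% 4/4
(3,2)% 1/2
(3,4)@ 2/2
(3,5)@ 4/4
(3,6)@ 1/1
(4,0)@ 1/3
(4,1)% 2/3
(4,3)@ 2/2
(4,4)@ 3/3
(4,5)@ 2/3
(5,0)@ 1/2
(5,1)% 2/3
(5,2)% 1/2
(5,3)@ 1/2
(5,5)% 1/2
(5,6)% 1/1
Sum over 28 students: 0/1 + 1/1 + 1/1 + 0/2 + 1/2 + 4/4 + 1/1 + 2/2 + 3/4 + 0/2 + 2/2 + 2/3 + 4/4 + 1/2 + 2/2 + 4/4 + 1/1 + 1/3 + 2/3 + 2/2 + 3/3 + 2/3 + 1/2 + 2/3 + 1/2 + 1/2 + 1/2 + 1/1 = 79/4; mean = 79/4 ÷ 28 = 79/112 = 0.705357… → 0.705.

0.705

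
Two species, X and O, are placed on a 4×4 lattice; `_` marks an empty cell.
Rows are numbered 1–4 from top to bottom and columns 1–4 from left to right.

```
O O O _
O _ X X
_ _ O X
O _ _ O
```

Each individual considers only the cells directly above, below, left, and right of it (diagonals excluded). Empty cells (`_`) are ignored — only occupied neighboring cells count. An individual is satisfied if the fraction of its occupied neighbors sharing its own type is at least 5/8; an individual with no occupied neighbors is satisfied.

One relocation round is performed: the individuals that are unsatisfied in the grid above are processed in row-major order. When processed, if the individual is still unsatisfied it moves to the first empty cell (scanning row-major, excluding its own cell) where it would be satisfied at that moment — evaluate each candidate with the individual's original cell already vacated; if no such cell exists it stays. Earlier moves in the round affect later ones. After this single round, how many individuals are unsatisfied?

Initially unsatisfied (in order): (1,3), (2,3), (3,3), (3,4), (4,4).
  (1,3) → (2,2).
  (2,3) → (1,4).
  (3,3) → (3,1).
  (3,4) → (3,3).
  (4,4): now satisfied by earlier moves; stays.
Resulting grid:
O O _ X
O O _ X
O _ X _
O _ _ O
All satisfied now.

0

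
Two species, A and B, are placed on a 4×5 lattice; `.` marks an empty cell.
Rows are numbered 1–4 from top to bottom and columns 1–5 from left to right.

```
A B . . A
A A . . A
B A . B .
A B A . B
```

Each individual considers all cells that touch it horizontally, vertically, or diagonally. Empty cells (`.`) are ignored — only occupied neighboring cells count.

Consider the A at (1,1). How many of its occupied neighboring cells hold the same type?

2

Occupied neighbors of (1,1): (1,2)=B, (2,1)=A, (2,2)=A.
Same type (A): 2 of 3.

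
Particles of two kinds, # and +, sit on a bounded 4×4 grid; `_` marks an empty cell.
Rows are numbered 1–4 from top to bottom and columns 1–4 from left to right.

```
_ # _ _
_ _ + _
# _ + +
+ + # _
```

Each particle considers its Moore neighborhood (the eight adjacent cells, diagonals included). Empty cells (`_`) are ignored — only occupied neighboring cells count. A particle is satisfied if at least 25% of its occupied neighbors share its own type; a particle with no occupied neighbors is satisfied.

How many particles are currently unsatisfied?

3

Row 1: (1,2)# 0/1 not
Row 2: (2,3)+ 2/3 satisfied
Row 3: (3,1)# 0/2 not · (3,3)+ 3/4 satisfied · (3,4)+ 2/3 satisfied
Row 4: (4,1)+ 1/2 satisfied · (4,2)+ 2/4 satisfied · (4,3)# 0/3 not
Unsatisfied: (1,2), (3,1), (4,3) — 3 in total.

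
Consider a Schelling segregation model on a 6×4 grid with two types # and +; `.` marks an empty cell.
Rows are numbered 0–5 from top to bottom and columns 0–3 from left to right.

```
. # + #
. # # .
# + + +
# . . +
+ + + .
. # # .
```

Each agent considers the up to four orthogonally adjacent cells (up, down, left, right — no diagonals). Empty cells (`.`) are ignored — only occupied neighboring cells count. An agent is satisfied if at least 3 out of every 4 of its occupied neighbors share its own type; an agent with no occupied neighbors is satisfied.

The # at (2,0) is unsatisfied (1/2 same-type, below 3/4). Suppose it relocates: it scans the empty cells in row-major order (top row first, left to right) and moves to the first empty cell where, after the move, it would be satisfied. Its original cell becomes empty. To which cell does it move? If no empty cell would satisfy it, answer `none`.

Vacating (2,0). Empty cells in order:
  (0,0): 1/1 same-type → satisfied — stop here.

(0,0)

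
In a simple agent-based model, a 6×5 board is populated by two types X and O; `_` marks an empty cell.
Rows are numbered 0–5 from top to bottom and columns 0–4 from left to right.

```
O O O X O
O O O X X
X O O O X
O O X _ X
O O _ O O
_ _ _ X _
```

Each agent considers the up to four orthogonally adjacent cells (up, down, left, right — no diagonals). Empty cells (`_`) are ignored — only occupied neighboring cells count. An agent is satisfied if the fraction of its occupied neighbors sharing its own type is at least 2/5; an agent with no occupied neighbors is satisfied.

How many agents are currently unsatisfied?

Row 0: (0,0)O 2/2 ✓ · (0,1)O 3/3 ✓ · (0,2)O 2/3 ✓ · (0,3)X 1/3 ✗ · (0,4)O 0/2 ✗
Row 1: (1,0)O 2/3 ✓ · (1,1)O 4/4 ✓ · (1,2)O 3/4 ✓ · (1,3)X 2/4 ✓ · (1,4)X 2/3 ✓
Row 2: (2,0)X 0/3 ✗ · (2,1)O 3/4 ✓ · (2,2)O 3/4 ✓ · (2,3)O 1/3 ✗ · (2,4)X 2/3 ✓
Row 3: (3,0)O 2/3 ✓ · (3,1)O 3/4 ✓ · (3,2)X 0/2 ✗ · (3,4)X 1/2 ✓
Row 4: (4,0)O 2/2 ✓ · (4,1)O 2/2 ✓ · (4,3)O 1/2 ✓ · (4,4)O 1/2 ✓
Row 5: (5,3)X 0/1 ✗
Unsatisfied: (0,3), (0,4), (2,0), (2,3), (3,2), (5,3) — 6 in total.

6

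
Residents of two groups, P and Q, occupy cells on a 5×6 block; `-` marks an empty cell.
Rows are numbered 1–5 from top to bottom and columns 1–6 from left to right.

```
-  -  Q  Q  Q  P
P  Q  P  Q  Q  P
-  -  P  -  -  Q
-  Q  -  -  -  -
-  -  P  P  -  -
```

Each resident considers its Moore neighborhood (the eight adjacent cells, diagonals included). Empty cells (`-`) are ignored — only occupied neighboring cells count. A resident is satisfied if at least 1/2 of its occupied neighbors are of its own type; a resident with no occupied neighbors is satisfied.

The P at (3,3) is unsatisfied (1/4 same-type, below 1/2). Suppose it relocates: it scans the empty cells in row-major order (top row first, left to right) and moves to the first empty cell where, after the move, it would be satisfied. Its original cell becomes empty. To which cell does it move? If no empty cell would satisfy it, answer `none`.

(1,1)

Vacating (3,3). Empty cells in order:
  (1,1): 1/2 same-type → satisfied — stop here.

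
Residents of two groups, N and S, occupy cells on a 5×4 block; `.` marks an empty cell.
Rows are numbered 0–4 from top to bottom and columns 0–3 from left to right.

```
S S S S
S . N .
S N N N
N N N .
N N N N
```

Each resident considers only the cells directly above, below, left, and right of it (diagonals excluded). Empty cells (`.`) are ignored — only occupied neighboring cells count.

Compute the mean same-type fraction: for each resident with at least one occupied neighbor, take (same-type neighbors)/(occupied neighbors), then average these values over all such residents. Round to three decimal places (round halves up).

(0,0)S 2/2
(0,1)S 2/2
(0,2)S 2/3
(0,3)S 1/1
(1,0)S 2/2
(1,2)N 1/2
(2,0)S 1/3
(2,1)N 2/3
(2,2)N 4/4
(2,3)N 1/1
(3,0)N 2/3
(3,1)N 4/4
(3,2)N 3/3
(4,0)N 2/2
(4,1)N 3/3
(4,2)N 3/3
(4,3)N 1/1
Sum over 17 residents: 2/2 + 2/2 + 2/3 + 1/1 + 2/2 + 1/2 + 1/3 + 2/3 + 4/4 + 1/1 + 2/3 + 4/4 + 3/3 + 2/2 + 3/3 + 3/3 + 1/1 = 89/6; mean = 89/6 ÷ 17 = 89/102 = 0.872549… → 0.873.

0.873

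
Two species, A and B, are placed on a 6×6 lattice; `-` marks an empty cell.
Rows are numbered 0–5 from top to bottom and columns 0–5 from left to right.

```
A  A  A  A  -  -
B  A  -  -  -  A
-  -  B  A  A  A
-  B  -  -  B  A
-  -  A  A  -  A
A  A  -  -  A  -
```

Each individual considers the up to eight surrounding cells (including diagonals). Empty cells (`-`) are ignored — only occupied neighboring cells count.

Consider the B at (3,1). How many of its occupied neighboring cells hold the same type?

1

Occupied neighbors of (3,1): (2,2)=B, (4,2)=A.
Same type (B): 1 of 2.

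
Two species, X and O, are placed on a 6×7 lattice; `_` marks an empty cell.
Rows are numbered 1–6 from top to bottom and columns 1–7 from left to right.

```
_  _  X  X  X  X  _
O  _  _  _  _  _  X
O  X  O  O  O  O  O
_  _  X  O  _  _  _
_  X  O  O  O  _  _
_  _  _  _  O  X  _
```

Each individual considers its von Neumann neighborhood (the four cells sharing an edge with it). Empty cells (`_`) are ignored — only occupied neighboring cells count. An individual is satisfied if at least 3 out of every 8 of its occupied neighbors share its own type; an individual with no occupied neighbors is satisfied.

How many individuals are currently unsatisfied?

7

(1,3)X 1/1 ok
(1,4)X 2/2 ok
(1,5)X 2/2 ok
(1,6)X 1/1 ok
(2,1)O 1/1 ok
(2,7)X 0/1 unhappy
(3,1)O 1/2 ok
(3,2)X 0/2 unhappy
(3,3)O 1/3 unhappy
(3,4)O 3/3 ok
(3,5)O 2/2 ok
(3,6)O 2/2 ok
(3,7)O 1/2 ok
(4,3)X 0/3 unhappy
(4,4)O 2/3 ok
(5,2)X 0/1 unhappy
(5,3)O 1/3 unhappy
(5,4)O 3/3 ok
(5,5)O 2/2 ok
(6,5)O 1/2 ok
(6,6)X 0/1 unhappy
Unsatisfied: (2,7), (3,2), (3,3), (4,3), (5,2), (5,3), (6,6) — 7 in total.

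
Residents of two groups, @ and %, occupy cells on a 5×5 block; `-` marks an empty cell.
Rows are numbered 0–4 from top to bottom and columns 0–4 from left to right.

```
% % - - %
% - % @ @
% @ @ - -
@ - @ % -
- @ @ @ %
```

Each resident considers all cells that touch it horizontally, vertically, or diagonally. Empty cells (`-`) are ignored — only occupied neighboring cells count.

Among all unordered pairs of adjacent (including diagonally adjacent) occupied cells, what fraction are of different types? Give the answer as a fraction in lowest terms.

13/31

Scan each occupied cell's neighbors to the right and below (and the two forward diagonals) so each pair is counted once.
Row 0: %(0,0)–%(0,1)= %(0,0)–%(1,0)= %(0,1)–%(1,2)= %(0,1)–%(1,0)= %(0,4)–@(1,4)≠ %(0,4)–@(1,3)≠  → 2/6 unlike.
Row 1: %(1,0)–%(2,0)= %(1,0)–@(2,1)≠ %(1,2)–@(1,3)≠ %(1,2)–@(2,2)≠ %(1,2)–@(2,1)≠ @(1,3)–@(1,4)= @(1,3)–@(2,2)=  → 4/7 unlike.
Row 2: %(2,0)–@(2,1)≠ %(2,0)–@(3,0)≠ @(2,1)–@(2,2)= @(2,1)–@(3,2)= @(2,1)–@(3,0)= @(2,2)–@(3,2)= @(2,2)–%(3,3)≠  → 3/7 unlike.
Row 3: @(3,0)–@(4,1)= @(3,2)–%(3,3)≠ @(3,2)–@(4,2)= @(3,2)–@(4,3)= @(3,2)–@(4,1)= %(3,3)–@(4,3)≠ %(3,3)–%(4,4)= %(3,3)–@(4,2)≠  → 3/8 unlike.
Row 4: @(4,1)–@(4,2)= @(4,2)–@(4,3)= @(4,3)–%(4,4)≠  → 1/3 unlike.
Total adjacent occupied pairs: 31; unlike-type pairs: 13.
13/31 is already in lowest terms.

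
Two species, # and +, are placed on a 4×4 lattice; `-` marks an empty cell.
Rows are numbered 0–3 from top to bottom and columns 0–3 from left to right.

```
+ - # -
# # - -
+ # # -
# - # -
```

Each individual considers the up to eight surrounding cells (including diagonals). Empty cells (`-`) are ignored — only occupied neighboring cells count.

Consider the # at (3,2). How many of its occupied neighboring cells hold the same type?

Occupied neighbors of (3,2): (2,1)=#, (2,2)=#.
Same type (#): 2 of 2.

2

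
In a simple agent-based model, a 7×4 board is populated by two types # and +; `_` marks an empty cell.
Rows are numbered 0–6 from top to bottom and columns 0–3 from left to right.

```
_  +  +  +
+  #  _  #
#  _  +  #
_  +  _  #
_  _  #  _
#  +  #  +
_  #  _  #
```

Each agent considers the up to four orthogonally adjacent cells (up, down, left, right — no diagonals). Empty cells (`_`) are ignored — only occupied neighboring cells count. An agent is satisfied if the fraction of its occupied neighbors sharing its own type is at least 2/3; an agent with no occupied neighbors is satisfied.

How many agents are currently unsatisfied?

Row 0: (0,1)+ 1/2 unhappy · (0,2)+ 2/2 ok · (0,3)+ 1/2 unhappy
Row 1: (1,0)+ 0/2 unhappy · (1,1)# 0/2 unhappy · (1,3)# 1/2 unhappy
Row 2: (2,0)# 0/1 unhappy · (2,2)+ 0/1 unhappy · (2,3)# 2/3 ok
Row 3: (3,1)+ 0/0 ok · (3,3)# 1/1 ok
Row 4: (4,2)# 1/1 ok
Row 5: (5,0)# 0/1 unhappy · (5,1)+ 0/3 unhappy · (5,2)# 1/3 unhappy · (5,3)+ 0/2 unhappy
Row 6: (6,1)# 0/1 unhappy · (6,3)# 0/1 unhappy
Unsatisfied: (0,1), (0,3), (1,0), (1,1), (1,3), (2,0), (2,2), (5,0), (5,1), (5,2), (5,3), (6,1), (6,3) — 13 in total.

13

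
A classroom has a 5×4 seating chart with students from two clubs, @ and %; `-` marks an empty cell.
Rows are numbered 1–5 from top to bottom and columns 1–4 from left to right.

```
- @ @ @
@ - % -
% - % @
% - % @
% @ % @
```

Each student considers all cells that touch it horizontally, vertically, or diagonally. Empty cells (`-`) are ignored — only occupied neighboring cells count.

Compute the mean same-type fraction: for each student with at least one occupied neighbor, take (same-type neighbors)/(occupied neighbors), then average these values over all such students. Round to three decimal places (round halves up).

Row 1: (1,2)@ 2/3 · (1,3)@ 2/3 · (1,4)@ 1/2
Row 2: (2,1)@ 1/2 · (2,3)% 1/5
Row 3: (3,1)% 1/2 · (3,3)% 2/4 · (3,4)@ 1/4
Row 4: (4,1)% 2/3 · (4,3)% 2/6 · (4,4)@ 2/5
Row 5: (5,1)% 1/2 · (5,2)@ 0/4 · (5,3)% 1/4 · (5,4)@ 1/3
Sum over 15 students: 2/3 + 2/3 + 1/2 + 1/2 + 1/5 + 1/2 + 2/4 + 1/4 + 2/3 + 2/6 + 2/5 + 1/2 + 0/4 + 1/4 + 1/3 = 94/15; mean = 94/15 ÷ 15 = 94/225 = 0.417777… → 0.418.

0.418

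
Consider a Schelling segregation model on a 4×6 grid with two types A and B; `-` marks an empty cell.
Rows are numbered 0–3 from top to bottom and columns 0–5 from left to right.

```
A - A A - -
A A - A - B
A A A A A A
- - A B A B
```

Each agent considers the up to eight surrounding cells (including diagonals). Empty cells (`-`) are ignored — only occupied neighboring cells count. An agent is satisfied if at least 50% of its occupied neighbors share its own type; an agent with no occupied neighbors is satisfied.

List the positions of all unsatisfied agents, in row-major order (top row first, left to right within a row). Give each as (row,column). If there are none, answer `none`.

(0,0)A 2/2 satisfied
(0,2)A 3/3 satisfied
(0,3)A 2/2 satisfied
(1,0)A 4/4 satisfied
(1,1)A 6/6 satisfied
(1,3)A 5/5 satisfied
(1,5)B 0/2 not
(2,0)A 3/3 satisfied
(2,1)A 5/5 satisfied
(2,2)A 5/6 satisfied
(2,3)A 5/6 satisfied
(2,4)A 4/7 satisfied
(2,5)A 2/4 satisfied
(3,2)A 3/4 satisfied
(3,3)B 0/5 not
(3,4)A 3/5 satisfied
(3,5)B 0/3 not

(1,5), (3,3), (3,5)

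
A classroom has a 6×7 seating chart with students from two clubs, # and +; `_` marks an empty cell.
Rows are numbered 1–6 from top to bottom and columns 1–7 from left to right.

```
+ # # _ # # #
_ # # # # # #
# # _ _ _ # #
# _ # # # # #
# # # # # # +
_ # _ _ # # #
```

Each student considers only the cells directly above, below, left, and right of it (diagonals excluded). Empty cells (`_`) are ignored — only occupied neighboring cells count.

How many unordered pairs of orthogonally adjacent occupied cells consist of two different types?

4

Scan each occupied cell's neighbors to the right and below so each pair is counted once.
From row 1: 1 unlike of 9 pairs (running 1/9).
From row 2: 0 unlike of 8 pairs (running 1/17).
From row 3: 0 unlike of 5 pairs (running 1/22).
From row 4: 1 unlike of 10 pairs (running 2/32).
From row 5: 2 unlike of 10 pairs (running 4/42).
From row 6: 0 unlike of 2 pairs (running 4/44).
Total adjacent occupied pairs: 44; unlike-type pairs: 4.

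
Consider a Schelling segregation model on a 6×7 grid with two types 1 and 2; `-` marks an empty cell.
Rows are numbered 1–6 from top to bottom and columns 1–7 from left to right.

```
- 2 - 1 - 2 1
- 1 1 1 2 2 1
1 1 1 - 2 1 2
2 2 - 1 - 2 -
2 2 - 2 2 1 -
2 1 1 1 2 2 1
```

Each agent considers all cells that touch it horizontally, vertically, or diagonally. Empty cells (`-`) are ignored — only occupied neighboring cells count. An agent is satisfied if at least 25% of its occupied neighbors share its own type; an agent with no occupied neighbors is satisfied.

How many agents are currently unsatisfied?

(1,2)2 0/2 unhappy
(1,4)1 2/3 ok
(1,6)2 2/4 ok
(1,7)1 1/3 ok
(2,2)1 4/5 ok
(2,3)1 5/6 ok
(2,4)1 3/5 ok
(2,5)2 3/6 ok
(2,6)2 4/7 ok
(2,7)1 2/5 ok
(3,1)1 2/4 ok
(3,2)1 4/6 ok
(3,3)1 5/6 ok
(3,5)2 3/6 ok
(3,6)1 1/6 unhappy
(3,7)2 2/4 ok
(4,1)2 3/5 ok
(4,2)2 3/6 ok
(4,4)1 1/4 ok
(4,6)2 3/5 ok
(5,1)2 4/5 ok
(5,2)2 4/6 ok
(5,4)2 2/5 ok
(5,5)2 4/7 ok
(5,6)1 1/5 unhappy
(6,1)2 2/3 ok
(6,2)1 1/4 ok
(6,3)1 2/4 ok
(6,4)1 1/4 ok
(6,5)2 3/5 ok
(6,6)2 2/4 ok
(6,7)1 1/2 ok
Unsatisfied: (1,2), (3,6), (5,6) — 3 in total.

3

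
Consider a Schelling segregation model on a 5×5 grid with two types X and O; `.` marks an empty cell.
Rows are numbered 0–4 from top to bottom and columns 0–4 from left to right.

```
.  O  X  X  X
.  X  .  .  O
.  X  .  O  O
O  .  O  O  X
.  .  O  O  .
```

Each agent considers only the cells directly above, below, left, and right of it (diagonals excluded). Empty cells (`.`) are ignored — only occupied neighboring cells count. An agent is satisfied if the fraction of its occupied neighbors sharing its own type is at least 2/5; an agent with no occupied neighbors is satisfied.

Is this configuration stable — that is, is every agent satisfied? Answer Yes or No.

(0,1)O 0/2 ✗
(0,2)X 1/2 ✓
(0,3)X 2/2 ✓
(0,4)X 1/2 ✓
(1,1)X 1/2 ✓
(1,4)O 1/2 ✓
(2,1)X 1/1 ✓
(2,3)O 2/2 ✓
(2,4)O 2/3 ✓
(3,0)O 0/0 ✓
(3,2)O 2/2 ✓
(3,3)O 3/4 ✓
(3,4)X 0/2 ✗
(4,2)O 2/2 ✓
(4,3)O 2/2 ✓
For instance (0,1) has only 0/2 same-type neighbors, below 2/5.

No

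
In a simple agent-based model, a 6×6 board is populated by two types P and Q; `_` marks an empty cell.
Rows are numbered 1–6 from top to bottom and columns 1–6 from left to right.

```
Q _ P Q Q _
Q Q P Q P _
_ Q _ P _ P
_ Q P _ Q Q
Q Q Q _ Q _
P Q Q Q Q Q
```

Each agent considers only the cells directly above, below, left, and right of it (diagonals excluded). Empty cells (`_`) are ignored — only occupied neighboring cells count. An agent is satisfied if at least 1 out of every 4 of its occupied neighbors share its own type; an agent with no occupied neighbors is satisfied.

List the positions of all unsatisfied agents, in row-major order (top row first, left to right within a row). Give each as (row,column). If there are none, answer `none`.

(1,1)Q 1/1 ok
(1,3)P 1/2 ok
(1,4)Q 2/3 ok
(1,5)Q 1/2 ok
(2,1)Q 2/2 ok
(2,2)Q 2/3 ok
(2,3)P 1/3 ok
(2,4)Q 1/4 ok
(2,5)P 0/2 unhappy
(3,2)Q 2/2 ok
(3,4)P 0/1 unhappy
(3,6)P 0/1 unhappy
(4,2)Q 2/3 ok
(4,3)P 0/2 unhappy
(4,5)Q 2/2 ok
(4,6)Q 1/2 ok
(5,1)Q 1/2 ok
(5,2)Q 4/4 ok
(5,3)Q 2/3 ok
(5,5)Q 2/2 ok
(6,1)P 0/2 unhappy
(6,2)Q 2/3 ok
(6,3)Q 3/3 ok
(6,4)Q 2/2 ok
(6,5)Q 3/3 ok
(6,6)Q 1/1 ok

(2,5), (3,4), (3,6), (4,3), (6,1)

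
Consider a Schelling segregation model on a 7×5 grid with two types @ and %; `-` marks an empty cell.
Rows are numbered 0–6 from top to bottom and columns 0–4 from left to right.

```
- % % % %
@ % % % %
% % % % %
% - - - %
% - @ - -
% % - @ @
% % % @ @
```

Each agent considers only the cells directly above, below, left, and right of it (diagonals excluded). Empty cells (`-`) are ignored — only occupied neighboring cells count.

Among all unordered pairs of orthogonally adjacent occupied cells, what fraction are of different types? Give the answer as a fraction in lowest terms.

3/34

Scan each occupied cell's neighbors to the right and below so each pair is counted once.
From row 0: 0 unlike of 7 pairs (running 0/7).
From row 1: 2 unlike of 9 pairs (running 2/16).
From row 2: 0 unlike of 6 pairs (running 2/22).
From row 3: 0 unlike of 1 pairs (running 2/23).
From row 4: 0 unlike of 1 pairs (running 2/24).
From row 5: 0 unlike of 6 pairs (running 2/30).
From row 6: 1 unlike of 4 pairs (running 3/34).
Total adjacent occupied pairs: 34; unlike-type pairs: 3.
3/34 is already in lowest terms.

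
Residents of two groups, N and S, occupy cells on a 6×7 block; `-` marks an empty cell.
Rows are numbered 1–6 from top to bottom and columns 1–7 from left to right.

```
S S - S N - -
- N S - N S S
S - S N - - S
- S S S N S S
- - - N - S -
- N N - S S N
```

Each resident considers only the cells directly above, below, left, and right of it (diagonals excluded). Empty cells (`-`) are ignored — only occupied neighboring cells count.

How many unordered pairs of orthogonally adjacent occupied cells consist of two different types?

Scan each occupied cell's neighbors to the right and below so each pair is counted once.
Row 1: S(1,1)–S(1,2)= S(1,2)–N(2,2)≠ S(1,4)–N(1,5)≠ N(1,5)–N(2,5)=  → 2/4 unlike.
Row 2: N(2,2)–S(2,3)≠ S(2,3)–S(3,3)= N(2,5)–S(2,6)≠ S(2,6)–S(2,7)= S(2,7)–S(3,7)=  → 2/5 unlike.
Row 3: S(3,3)–N(3,4)≠ S(3,3)–S(4,3)= N(3,4)–S(4,4)≠ S(3,7)–S(4,7)=  → 2/4 unlike.
Row 4: S(4,2)–S(4,3)= S(4,3)–S(4,4)= S(4,4)–N(4,5)≠ S(4,4)–N(5,4)≠ N(4,5)–S(4,6)≠ S(4,6)–S(4,7)= S(4,6)–S(5,6)=  → 3/7 unlike.
Row 5: S(5,6)–S(6,6)=  → 0/1 unlike.
Row 6: N(6,2)–N(6,3)= S(6,5)–S(6,6)= S(6,6)–N(6,7)≠  → 1/3 unlike.
Total adjacent occupied pairs: 24; unlike-type pairs: 10.

10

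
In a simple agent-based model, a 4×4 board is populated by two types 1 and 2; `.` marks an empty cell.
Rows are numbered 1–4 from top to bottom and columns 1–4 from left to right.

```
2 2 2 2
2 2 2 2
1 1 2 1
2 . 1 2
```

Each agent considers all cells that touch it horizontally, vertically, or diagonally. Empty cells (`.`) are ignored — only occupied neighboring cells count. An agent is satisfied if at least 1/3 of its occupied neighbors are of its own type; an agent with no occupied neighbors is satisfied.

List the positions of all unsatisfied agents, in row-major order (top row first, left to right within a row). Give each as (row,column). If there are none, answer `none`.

(3,1), (3,2), (3,4), (4,1)

Row 1: (1,1)2 3/3 satisfied · (1,2)2 5/5 satisfied · (1,3)2 5/5 satisfied · (1,4)2 3/3 satisfied
Row 2: (2,1)2 3/5 satisfied · (2,2)2 6/8 satisfied · (2,3)2 6/8 satisfied · (2,4)2 4/5 satisfied
Row 3: (3,1)1 1/4 not · (3,2)1 2/7 not · (3,3)2 4/7 satisfied · (3,4)1 1/5 not
Row 4: (4,1)2 0/2 not · (4,3)1 2/4 satisfied · (4,4)2 1/3 satisfied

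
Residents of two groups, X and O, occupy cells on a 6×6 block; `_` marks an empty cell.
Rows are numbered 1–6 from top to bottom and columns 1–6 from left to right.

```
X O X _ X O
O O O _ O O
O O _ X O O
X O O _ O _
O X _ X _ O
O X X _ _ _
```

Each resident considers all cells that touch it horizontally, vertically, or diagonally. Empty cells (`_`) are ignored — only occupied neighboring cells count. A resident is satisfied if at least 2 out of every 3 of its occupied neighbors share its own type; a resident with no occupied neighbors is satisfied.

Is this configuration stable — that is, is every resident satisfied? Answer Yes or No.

Row 1: (1,1)X 0/3 ✗ · (1,2)O 3/5 ✗ · (1,3)X 0/3 ✗ · (1,5)X 0/3 ✗ · (1,6)O 2/3 ✓
Row 2: (2,1)O 4/5 ✓ · (2,2)O 5/7 ✓ · (2,3)O 3/5 ✗ · (2,5)O 4/6 ✓ · (2,6)O 4/5 ✓
Row 3: (3,1)O 4/5 ✓ · (3,2)O 6/7 ✓ · (3,4)X 0/5 ✗ · (3,5)O 4/5 ✓ · (3,6)O 4/4 ✓
Row 4: (4,1)X 1/5 ✗ · (4,2)O 4/6 ✓ · (4,3)O 2/5 ✗ · (4,5)O 3/5 ✗
Row 5: (5,1)O 2/5 ✗ · (5,2)X 3/7 ✗ · (5,4)X 1/3 ✗ · (5,6)O 1/1 ✓
Row 6: (6,1)O 1/3 ✗ · (6,2)X 2/4 ✗ · (6,3)X 3/3 ✓
For instance (1,1) has only 0/3 same-type neighbors, below 2/3.

No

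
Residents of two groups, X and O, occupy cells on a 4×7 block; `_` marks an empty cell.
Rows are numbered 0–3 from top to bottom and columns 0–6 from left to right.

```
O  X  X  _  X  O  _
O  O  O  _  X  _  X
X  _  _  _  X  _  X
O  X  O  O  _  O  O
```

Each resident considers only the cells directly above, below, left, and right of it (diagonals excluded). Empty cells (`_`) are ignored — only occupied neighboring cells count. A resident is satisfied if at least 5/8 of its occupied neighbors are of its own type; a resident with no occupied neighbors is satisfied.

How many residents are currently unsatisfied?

Row 0: (0,0)O 1/2 unhappy · (0,1)X 1/3 unhappy · (0,2)X 1/2 unhappy · (0,4)X 1/2 unhappy · (0,5)O 0/1 unhappy
Row 1: (1,0)O 2/3 ok · (1,1)O 2/3 ok · (1,2)O 1/2 unhappy · (1,4)X 2/2 ok · (1,6)X 1/1 ok
Row 2: (2,0)X 0/2 unhappy · (2,4)X 1/1 ok · (2,6)X 1/2 unhappy
Row 3: (3,0)O 0/2 unhappy · (3,1)X 0/2 unhappy · (3,2)O 1/2 unhappy · (3,3)O 1/1 ok · (3,5)O 1/1 ok · (3,6)O 1/2 unhappy
Unsatisfied: (0,0), (0,1), (0,2), (0,4), (0,5), (1,2), (2,0), (2,6), (3,0), (3,1), (3,2), (3,6) — 12 in total.

12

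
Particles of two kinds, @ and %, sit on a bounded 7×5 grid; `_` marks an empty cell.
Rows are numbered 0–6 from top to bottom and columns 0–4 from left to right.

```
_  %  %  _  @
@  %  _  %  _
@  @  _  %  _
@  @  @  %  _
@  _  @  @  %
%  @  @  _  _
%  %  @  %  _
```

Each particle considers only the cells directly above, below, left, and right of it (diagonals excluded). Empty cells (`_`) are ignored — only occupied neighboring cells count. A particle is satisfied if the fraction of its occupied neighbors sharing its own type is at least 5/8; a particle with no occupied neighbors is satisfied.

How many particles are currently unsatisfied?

11

Row 0: (0,1)% 2/2 ✓ · (0,2)% 1/1 ✓ · (0,4)@ 0/0 ✓
Row 1: (1,0)@ 1/2 ✗ · (1,1)% 1/3 ✗ · (1,3)% 1/1 ✓
Row 2: (2,0)@ 3/3 ✓ · (2,1)@ 2/3 ✓ · (2,3)% 2/2 ✓
Row 3: (3,0)@ 3/3 ✓ · (3,1)@ 3/3 ✓ · (3,2)@ 2/3 ✓ · (3,3)% 1/3 ✗
Row 4: (4,0)@ 1/2 ✗ · (4,2)@ 3/3 ✓ · (4,3)@ 1/3 ✗ · (4,4)% 0/1 ✗
Row 5: (5,0)% 1/3 ✗ · (5,1)@ 1/3 ✗ · (5,2)@ 3/3 ✓
Row 6: (6,0)% 2/2 ✓ · (6,1)% 1/3 ✗ · (6,2)@ 1/3 ✗ · (6,3)% 0/1 ✗
Unsatisfied: (1,0), (1,1), (3,3), (4,0), (4,3), (4,4), (5,0), (5,1), (6,1), (6,2), (6,3) — 11 in total.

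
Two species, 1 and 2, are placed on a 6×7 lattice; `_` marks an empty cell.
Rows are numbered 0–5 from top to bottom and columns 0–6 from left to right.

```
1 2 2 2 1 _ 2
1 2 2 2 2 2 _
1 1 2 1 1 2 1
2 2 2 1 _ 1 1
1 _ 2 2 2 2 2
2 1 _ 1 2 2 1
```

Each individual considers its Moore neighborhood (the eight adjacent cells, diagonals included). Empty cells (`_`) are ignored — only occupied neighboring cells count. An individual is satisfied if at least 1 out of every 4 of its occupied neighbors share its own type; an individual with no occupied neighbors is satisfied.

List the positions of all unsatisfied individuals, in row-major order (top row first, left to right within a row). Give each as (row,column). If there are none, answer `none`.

(0,4), (5,0), (5,3), (5,6)

(0,0)1 1/3 ✓
(0,1)2 3/5 ✓
(0,2)2 5/5 ✓
(0,3)2 4/5 ✓
(0,4)1 0/4 ✗
(0,6)2 1/1 ✓
(1,0)1 3/5 ✓
(1,1)2 4/8 ✓
(1,2)2 6/8 ✓
(1,3)2 5/8 ✓
(1,4)2 4/7 ✓
(1,5)2 3/6 ✓
(2,0)1 2/5 ✓
(2,1)1 2/8 ✓
(2,2)2 5/8 ✓
(2,3)1 2/7 ✓
(2,4)1 3/7 ✓
(2,5)2 2/6 ✓
(2,6)1 2/4 ✓
(3,0)2 1/4 ✓
(3,1)2 4/7 ✓
(3,2)2 4/7 ✓
(3,3)1 2/7 ✓
(3,5)1 3/7 ✓
(3,6)1 2/5 ✓
(4,0)1 1/4 ✓
(4,2)2 3/6 ✓
(4,3)2 4/6 ✓
(4,4)2 4/7 ✓
(4,5)2 4/7 ✓
(4,6)2 2/5 ✓
(5,0)2 0/2 ✗
(5,1)1 1/3 ✓
(5,3)1 0/4 ✗
(5,4)2 4/5 ✓
(5,5)2 4/5 ✓
(5,6)1 0/3 ✗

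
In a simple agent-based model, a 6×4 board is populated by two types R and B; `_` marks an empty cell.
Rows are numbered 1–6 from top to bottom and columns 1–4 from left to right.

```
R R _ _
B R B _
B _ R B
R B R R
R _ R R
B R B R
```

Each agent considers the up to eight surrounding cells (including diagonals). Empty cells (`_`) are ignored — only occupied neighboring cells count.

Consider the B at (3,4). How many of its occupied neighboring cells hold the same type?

1

Occupied neighbors of (3,4): (2,3)=B, (3,3)=R, (4,3)=R, (4,4)=R.
Same type (B): 1 of 4.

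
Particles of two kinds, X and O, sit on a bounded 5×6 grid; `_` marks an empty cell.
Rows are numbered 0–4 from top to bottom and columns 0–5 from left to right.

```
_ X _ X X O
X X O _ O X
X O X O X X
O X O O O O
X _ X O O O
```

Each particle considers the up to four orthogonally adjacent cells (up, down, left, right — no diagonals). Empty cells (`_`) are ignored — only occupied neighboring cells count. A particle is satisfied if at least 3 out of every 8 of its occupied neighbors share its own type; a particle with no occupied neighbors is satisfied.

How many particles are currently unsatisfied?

15

Row 0: (0,1)X 1/1 ok · (0,3)X 1/1 ok · (0,4)X 1/3 unhappy · (0,5)O 0/2 unhappy
Row 1: (1,0)X 2/2 ok · (1,1)X 2/4 ok · (1,2)O 0/2 unhappy · (1,4)O 0/3 unhappy · (1,5)X 1/3 unhappy
Row 2: (2,0)X 1/3 unhappy · (2,1)O 0/4 unhappy · (2,2)X 0/4 unhappy · (2,3)O 1/3 unhappy · (2,4)X 1/4 unhappy · (2,5)X 2/3 ok
Row 3: (3,0)O 0/3 unhappy · (3,1)X 0/3 unhappy · (3,2)O 1/4 unhappy · (3,3)O 4/4 ok · (3,4)O 3/4 ok · (3,5)O 2/3 ok
Row 4: (4,0)X 0/1 unhappy · (4,2)X 0/2 unhappy · (4,3)O 2/3 ok · (4,4)O 3/3 ok · (4,5)O 2/2 ok
Unsatisfied: (0,4), (0,5), (1,2), (1,4), (1,5), (2,0), (2,1), (2,2), (2,3), (2,4), (3,0), (3,1), (3,2), (4,0), (4,2) — 15 in total.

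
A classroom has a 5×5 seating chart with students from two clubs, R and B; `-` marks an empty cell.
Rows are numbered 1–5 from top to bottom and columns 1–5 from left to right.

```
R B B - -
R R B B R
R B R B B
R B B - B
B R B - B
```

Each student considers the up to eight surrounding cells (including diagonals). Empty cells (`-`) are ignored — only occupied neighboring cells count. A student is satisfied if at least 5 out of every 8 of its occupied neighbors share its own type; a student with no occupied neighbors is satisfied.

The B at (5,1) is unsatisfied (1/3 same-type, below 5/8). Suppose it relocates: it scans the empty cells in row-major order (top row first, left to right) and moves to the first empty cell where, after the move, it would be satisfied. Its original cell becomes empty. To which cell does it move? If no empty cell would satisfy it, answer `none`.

Vacating (5,1). Empty cells in order:
  (1,4): 3/4 same-type → satisfied — stop here.

(1,4)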